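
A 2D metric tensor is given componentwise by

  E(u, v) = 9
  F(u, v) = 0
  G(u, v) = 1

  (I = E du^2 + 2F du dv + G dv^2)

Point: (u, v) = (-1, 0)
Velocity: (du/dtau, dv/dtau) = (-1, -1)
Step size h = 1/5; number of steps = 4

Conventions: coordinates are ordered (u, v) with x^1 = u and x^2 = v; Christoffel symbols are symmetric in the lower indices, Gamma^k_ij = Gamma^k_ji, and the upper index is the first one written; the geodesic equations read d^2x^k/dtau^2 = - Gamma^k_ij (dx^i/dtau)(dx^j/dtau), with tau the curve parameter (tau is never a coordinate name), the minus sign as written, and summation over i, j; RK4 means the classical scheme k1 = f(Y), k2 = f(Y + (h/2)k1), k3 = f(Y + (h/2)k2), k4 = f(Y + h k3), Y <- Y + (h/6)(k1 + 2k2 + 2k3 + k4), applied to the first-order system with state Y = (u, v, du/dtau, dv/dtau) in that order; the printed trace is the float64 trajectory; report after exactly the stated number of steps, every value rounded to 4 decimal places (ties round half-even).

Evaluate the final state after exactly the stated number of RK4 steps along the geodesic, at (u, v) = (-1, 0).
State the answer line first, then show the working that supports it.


Answer: u = -1.8000, v = -0.8000, du/dtau = -1.0000, dv/dtau = -1.0000

f(Y) = (du/dtau, dv/dtau, -Gamma^u_ij Y'^i Y'^j, -Gamma^v_ij Y'^i Y'^j) with the Gammas evaluated at the stage position; h = 0.200000; intermediate values shown to 6 dp
step 0: u = -1.0000, v = 0.0000, du/dtau = -1.0000, dv/dtau = -1.0000
step 1:
  k1: at (u, v) = (-1.000000, 0.000000), (du/dtau, dv/dtau) = (-1.000000, -1.000000); Gamma_uuu = 0.000000, Gamma_uuv = 0.000000, Gamma_uvv = 0.000000, Gamma_vuu = 0.000000, Gamma_vuv = 0.000000, Gamma_vvv = 0.000000; k1 = (-1.000000, -1.000000, 0.000000, 0.000000)
  k2: at (u, v) = (-1.100000, -0.100000), (du/dtau, dv/dtau) = (-1.000000, -1.000000); Gamma_uuu = 0.000000, Gamma_uuv = 0.000000, Gamma_uvv = 0.000000, Gamma_vuu = 0.000000, Gamma_vuv = 0.000000, Gamma_vvv = 0.000000; k2 = (-1.000000, -1.000000, 0.000000, 0.000000)
  k3: at (u, v) = (-1.100000, -0.100000), (du/dtau, dv/dtau) = (-1.000000, -1.000000); Gamma_uuu = 0.000000, Gamma_uuv = 0.000000, Gamma_uvv = 0.000000, Gamma_vuu = 0.000000, Gamma_vuv = 0.000000, Gamma_vvv = 0.000000; k3 = (-1.000000, -1.000000, 0.000000, 0.000000)
  k4: at (u, v) = (-1.200000, -0.200000), (du/dtau, dv/dtau) = (-1.000000, -1.000000); Gamma_uuu = 0.000000, Gamma_uuv = 0.000000, Gamma_uvv = 0.000000, Gamma_vuu = 0.000000, Gamma_vuv = 0.000000, Gamma_vvv = 0.000000; k4 = (-1.000000, -1.000000, 0.000000, 0.000000)
  Y <- Y + (h/6)(k1 + 2k2 + 2k3 + k4): u = -1.2000, v = -0.2000, du/dtau = -1.0000, dv/dtau = -1.0000
step 2:
  k1: at (u, v) = (-1.200000, -0.200000), (du/dtau, dv/dtau) = (-1.000000, -1.000000); Gamma_uuu = 0.000000, Gamma_uuv = 0.000000, Gamma_uvv = 0.000000, Gamma_vuu = 0.000000, Gamma_vuv = 0.000000, Gamma_vvv = 0.000000; k1 = (-1.000000, -1.000000, 0.000000, 0.000000)
  k2: at (u, v) = (-1.300000, -0.300000), (du/dtau, dv/dtau) = (-1.000000, -1.000000); Gamma_uuu = 0.000000, Gamma_uuv = 0.000000, Gamma_uvv = 0.000000, Gamma_vuu = 0.000000, Gamma_vuv = 0.000000, Gamma_vvv = 0.000000; k2 = (-1.000000, -1.000000, 0.000000, 0.000000)
  k3: at (u, v) = (-1.300000, -0.300000), (du/dtau, dv/dtau) = (-1.000000, -1.000000); Gamma_uuu = 0.000000, Gamma_uuv = 0.000000, Gamma_uvv = 0.000000, Gamma_vuu = 0.000000, Gamma_vuv = 0.000000, Gamma_vvv = 0.000000; k3 = (-1.000000, -1.000000, 0.000000, 0.000000)
  k4: at (u, v) = (-1.400000, -0.400000), (du/dtau, dv/dtau) = (-1.000000, -1.000000); Gamma_uuu = 0.000000, Gamma_uuv = 0.000000, Gamma_uvv = 0.000000, Gamma_vuu = 0.000000, Gamma_vuv = 0.000000, Gamma_vvv = 0.000000; k4 = (-1.000000, -1.000000, 0.000000, 0.000000)
  Y <- Y + (h/6)(k1 + 2k2 + 2k3 + k4): u = -1.4000, v = -0.4000, du/dtau = -1.0000, dv/dtau = -1.0000
step 3:
  k1: at (u, v) = (-1.400000, -0.400000), (du/dtau, dv/dtau) = (-1.000000, -1.000000); Gamma_uuu = 0.000000, Gamma_uuv = 0.000000, Gamma_uvv = 0.000000, Gamma_vuu = 0.000000, Gamma_vuv = 0.000000, Gamma_vvv = 0.000000; k1 = (-1.000000, -1.000000, 0.000000, 0.000000)
  k2: at (u, v) = (-1.500000, -0.500000), (du/dtau, dv/dtau) = (-1.000000, -1.000000); Gamma_uuu = 0.000000, Gamma_uuv = 0.000000, Gamma_uvv = 0.000000, Gamma_vuu = 0.000000, Gamma_vuv = 0.000000, Gamma_vvv = 0.000000; k2 = (-1.000000, -1.000000, 0.000000, 0.000000)
  k3: at (u, v) = (-1.500000, -0.500000), (du/dtau, dv/dtau) = (-1.000000, -1.000000); Gamma_uuu = 0.000000, Gamma_uuv = 0.000000, Gamma_uvv = 0.000000, Gamma_vuu = 0.000000, Gamma_vuv = 0.000000, Gamma_vvv = 0.000000; k3 = (-1.000000, -1.000000, 0.000000, 0.000000)
  k4: at (u, v) = (-1.600000, -0.600000), (du/dtau, dv/dtau) = (-1.000000, -1.000000); Gamma_uuu = 0.000000, Gamma_uuv = 0.000000, Gamma_uvv = 0.000000, Gamma_vuu = 0.000000, Gamma_vuv = 0.000000, Gamma_vvv = 0.000000; k4 = (-1.000000, -1.000000, 0.000000, 0.000000)
  Y <- Y + (h/6)(k1 + 2k2 + 2k3 + k4): u = -1.6000, v = -0.6000, du/dtau = -1.0000, dv/dtau = -1.0000
step 4:
  k1: at (u, v) = (-1.600000, -0.600000), (du/dtau, dv/dtau) = (-1.000000, -1.000000); Gamma_uuu = 0.000000, Gamma_uuv = 0.000000, Gamma_uvv = 0.000000, Gamma_vuu = 0.000000, Gamma_vuv = 0.000000, Gamma_vvv = 0.000000; k1 = (-1.000000, -1.000000, 0.000000, 0.000000)
  k2: at (u, v) = (-1.700000, -0.700000), (du/dtau, dv/dtau) = (-1.000000, -1.000000); Gamma_uuu = 0.000000, Gamma_uuv = 0.000000, Gamma_uvv = 0.000000, Gamma_vuu = 0.000000, Gamma_vuv = 0.000000, Gamma_vvv = 0.000000; k2 = (-1.000000, -1.000000, 0.000000, 0.000000)
  k3: at (u, v) = (-1.700000, -0.700000), (du/dtau, dv/dtau) = (-1.000000, -1.000000); Gamma_uuu = 0.000000, Gamma_uuv = 0.000000, Gamma_uvv = 0.000000, Gamma_vuu = 0.000000, Gamma_vuv = 0.000000, Gamma_vvv = 0.000000; k3 = (-1.000000, -1.000000, 0.000000, 0.000000)
  k4: at (u, v) = (-1.800000, -0.800000), (du/dtau, dv/dtau) = (-1.000000, -1.000000); Gamma_uuu = 0.000000, Gamma_uuv = 0.000000, Gamma_uvv = 0.000000, Gamma_vuu = 0.000000, Gamma_vuv = 0.000000, Gamma_vvv = 0.000000; k4 = (-1.000000, -1.000000, 0.000000, 0.000000)
  Y <- Y + (h/6)(k1 + 2k2 + 2k3 + k4): u = -1.8000, v = -0.8000, du/dtau = -1.0000, dv/dtau = -1.0000


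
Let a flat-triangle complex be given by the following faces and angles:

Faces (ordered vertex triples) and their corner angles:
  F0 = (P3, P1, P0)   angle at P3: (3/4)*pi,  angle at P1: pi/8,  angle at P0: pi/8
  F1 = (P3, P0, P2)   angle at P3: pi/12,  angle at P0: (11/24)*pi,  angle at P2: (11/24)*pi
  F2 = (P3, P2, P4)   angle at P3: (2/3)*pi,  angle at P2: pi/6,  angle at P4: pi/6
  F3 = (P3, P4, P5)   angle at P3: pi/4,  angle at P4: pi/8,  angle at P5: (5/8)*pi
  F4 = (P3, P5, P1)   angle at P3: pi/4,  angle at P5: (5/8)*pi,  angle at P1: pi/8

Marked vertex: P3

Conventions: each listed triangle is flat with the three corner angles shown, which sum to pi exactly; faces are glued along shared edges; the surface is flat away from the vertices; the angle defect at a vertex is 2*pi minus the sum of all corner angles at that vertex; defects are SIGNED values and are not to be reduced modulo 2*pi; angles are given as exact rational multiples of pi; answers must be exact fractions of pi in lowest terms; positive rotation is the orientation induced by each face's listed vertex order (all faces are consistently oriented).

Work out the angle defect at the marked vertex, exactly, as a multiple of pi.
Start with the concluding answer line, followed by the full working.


Answer: defect(P3) = 0

Sum of corner angles at P3: 2*pi
defect = 2*pi - 2*pi


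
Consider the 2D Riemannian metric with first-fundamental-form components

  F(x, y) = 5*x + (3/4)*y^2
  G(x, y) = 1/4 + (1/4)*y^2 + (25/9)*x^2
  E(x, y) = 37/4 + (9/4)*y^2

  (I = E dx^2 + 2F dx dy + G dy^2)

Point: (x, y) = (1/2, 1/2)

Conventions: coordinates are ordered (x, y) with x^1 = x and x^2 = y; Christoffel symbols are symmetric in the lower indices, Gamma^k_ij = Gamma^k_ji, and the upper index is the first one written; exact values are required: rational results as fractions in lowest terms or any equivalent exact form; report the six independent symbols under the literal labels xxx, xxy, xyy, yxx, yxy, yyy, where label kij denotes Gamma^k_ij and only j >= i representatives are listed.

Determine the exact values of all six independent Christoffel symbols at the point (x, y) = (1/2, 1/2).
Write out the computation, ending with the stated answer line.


E = 157/16, F = 43/16, G = 145/144 at the point
E_x = 0, E_y = 9/4, F_x = 5, F_y = 3/4, G_x = 25/9, G_y = 1/4
EG - F^2 = 1531/576;  g^inv = (576/1531) * [[145/144, -43/16], [-43/16, 157/16]]
first-kind symbols [ij,l] = (1/2)(d_i g_jl + d_j g_il - d_l g_ij): [xx,x] = E_x/2 = 0, [xx,y] = F_x - E_y/2 = 31/8, [xy,x] = E_y/2 = 9/8, [xy,y] = G_x/2 = 25/18, [yy,x] = F_y - G_x/2 = -23/36, [yy,y] = G_y/2 = 1/8
Gamma^x_ij = (G*[ij,x] - F*[ij,y])/(EG - F^2), Gamma^y_ij = (E*[ij,y] - F*[ij,x])/(EG - F^2)

Answer: Gamma_xxx = -11997/3062, Gamma_xxy = -2995/3062, Gamma_xyy = -10153/27558, Gamma_yxx = 43803/3062, Gamma_yxy = 12217/3062, Gamma_yyy = 3391/3062


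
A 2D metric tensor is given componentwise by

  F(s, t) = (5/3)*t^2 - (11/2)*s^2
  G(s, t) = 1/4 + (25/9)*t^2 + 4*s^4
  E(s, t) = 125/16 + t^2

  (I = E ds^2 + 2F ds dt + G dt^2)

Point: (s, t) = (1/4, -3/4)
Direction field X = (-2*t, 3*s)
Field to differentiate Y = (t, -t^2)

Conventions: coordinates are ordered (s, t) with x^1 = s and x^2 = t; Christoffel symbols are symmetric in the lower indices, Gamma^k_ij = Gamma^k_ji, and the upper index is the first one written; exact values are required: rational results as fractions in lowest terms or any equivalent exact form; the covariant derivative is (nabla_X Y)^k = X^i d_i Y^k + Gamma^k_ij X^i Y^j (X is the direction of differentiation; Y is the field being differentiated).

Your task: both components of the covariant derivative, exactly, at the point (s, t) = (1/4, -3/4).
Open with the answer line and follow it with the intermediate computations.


Answer: (nabla_X Y)^s = 25863/28832, (nabla_X Y)^t = 38817/14416

E = 67/8, F = 19/32, G = 117/64 at the point
E_s = 0, E_t = -3/2, F_s = -11/4, F_t = -5/2, G_s = 1/4, G_t = -25/6
EG - F^2 = 15317/1024;  g^inv = (1024/15317) * [[117/64, -19/32], [-19/32, 67/8]]
first-kind symbols [ij,l] = (1/2)(d_i g_jl + d_j g_il - d_l g_ij): [ss,s] = E_s/2 = 0, [ss,t] = F_s - E_t/2 = -2, [st,s] = E_t/2 = -3/4, [st,t] = G_s/2 = 1/8, [tt,s] = F_t - G_s/2 = -21/8, [tt,t] = G_t/2 = -25/12
Gamma^s_ij = (G*[ij,s] - F*[ij,t])/(EG - F^2), Gamma^t_ij = (E*[ij,t] - F*[ij,s])/(EG - F^2)
Gamma_sss = 1216/15317, Gamma_sst = -1480/15317, Gamma_stt = -10942/45951, Gamma_tss = -17152/15317, Gamma_tst = 1528/15317, Gamma_ttt = -48812/45951
X = (3/2, 3/4), Y = (-3/4, -9/16) at the point


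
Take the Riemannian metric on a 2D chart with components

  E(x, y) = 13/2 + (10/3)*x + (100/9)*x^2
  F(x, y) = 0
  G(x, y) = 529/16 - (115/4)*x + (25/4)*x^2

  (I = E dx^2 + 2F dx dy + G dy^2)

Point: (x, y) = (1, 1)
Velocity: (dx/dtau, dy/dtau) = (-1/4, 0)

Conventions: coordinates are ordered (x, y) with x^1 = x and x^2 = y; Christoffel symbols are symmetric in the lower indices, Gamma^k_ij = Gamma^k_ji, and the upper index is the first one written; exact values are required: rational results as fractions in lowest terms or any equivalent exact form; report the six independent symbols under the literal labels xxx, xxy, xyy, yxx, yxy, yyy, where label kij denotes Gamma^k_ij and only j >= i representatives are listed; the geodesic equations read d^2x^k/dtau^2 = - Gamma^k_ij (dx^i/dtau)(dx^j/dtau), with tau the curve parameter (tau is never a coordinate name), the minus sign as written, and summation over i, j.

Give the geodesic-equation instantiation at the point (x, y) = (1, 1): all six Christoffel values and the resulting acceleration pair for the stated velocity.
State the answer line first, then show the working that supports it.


Answer: Gamma_xxx = 230/377, Gamma_xxy = 0, Gamma_xyy = 45/116, Gamma_yxx = 0, Gamma_yxy = -10/13, Gamma_yyy = 0; accelerations (d^2x/dtau^2, d^2y/dtau^2) = (-115/3016, 0)

E = 377/18, F = 0, G = 169/16 at the point
E_x = 230/9, E_y = 0, F_x = 0, F_y = 0, G_x = -65/4, G_y = 0
EG - F^2 = 63713/288;  g^inv = (288/63713) * [[169/16, 0], [0, 377/18]]
first-kind symbols [ij,l] = (1/2)(d_i g_jl + d_j g_il - d_l g_ij): [xx,x] = E_x/2 = 115/9, [xx,y] = F_x - E_y/2 = 0, [xy,x] = E_y/2 = 0, [xy,y] = G_x/2 = -65/8, [yy,x] = F_y - G_x/2 = 65/8, [yy,y] = G_y/2 = 0
Gamma^x_ij = (G*[ij,x] - F*[ij,y])/(EG - F^2), Gamma^y_ij = (E*[ij,y] - F*[ij,x])/(EG - F^2)
Gamma_xxx = 230/377, Gamma_xxy = 0, Gamma_xyy = 45/116, Gamma_yxx = 0, Gamma_yxy = -10/13, Gamma_yyy = 0
d^2x/dtau^2 = -(Gamma_xxx*(-1/4)^2 + 2*Gamma_xxy*(-1/4)*(0) + Gamma_xyy*(0)^2) = -115/3016
d^2y/dtau^2 = -(Gamma_yxx*(-1/4)^2 + 2*Gamma_yxy*(-1/4)*(0) + Gamma_yyy*(0)^2) = 0


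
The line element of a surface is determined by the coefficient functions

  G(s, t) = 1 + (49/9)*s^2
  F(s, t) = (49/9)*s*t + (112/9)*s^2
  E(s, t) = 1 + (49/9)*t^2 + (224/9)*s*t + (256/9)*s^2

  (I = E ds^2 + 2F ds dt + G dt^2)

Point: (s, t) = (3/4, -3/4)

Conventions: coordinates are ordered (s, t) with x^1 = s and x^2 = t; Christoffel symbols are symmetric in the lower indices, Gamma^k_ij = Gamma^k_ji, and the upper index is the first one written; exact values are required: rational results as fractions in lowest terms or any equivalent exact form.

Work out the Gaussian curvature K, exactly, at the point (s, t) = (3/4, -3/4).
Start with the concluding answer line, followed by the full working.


Answer: K = -3136/47961

E = 97/16, F = 63/16, G = 65/16, EG - F^2 = 73/8 at the point
E_s = 24, E_t = 21/2, F_s = 175/12, F_t = 49/12, G_s = 49/6, G_t = 0
E_tt = 98/9, F_st = 49/9, G_ss = 98/9
By Brioschi, K is (det M1 - det M2) divided by (EG - F^2) squared.
M1 = [[-E_tt/2 + F_st - G_ss/2, E_s/2, F_s - E_t/2], [F_t - G_s/2, E, F], [G_t/2, F, G]] = [[-49/9, 12, 28/3], [0, 97/16, 63/16], [0, 63/16, 65/16]]; det M1 = -3577/72
M2 = [[0, E_t/2, G_s/2], [E_t/2, E, F], [G_s/2, F, G]] = [[0, 21/4, 49/12], [21/4, 97/16, 63/16], [49/12, 63/16, 65/16]]; det M2 = -3185/72
det M1 - det M2 = -49/9; K = -49/9 / (73/8)^2 = -3136/47961


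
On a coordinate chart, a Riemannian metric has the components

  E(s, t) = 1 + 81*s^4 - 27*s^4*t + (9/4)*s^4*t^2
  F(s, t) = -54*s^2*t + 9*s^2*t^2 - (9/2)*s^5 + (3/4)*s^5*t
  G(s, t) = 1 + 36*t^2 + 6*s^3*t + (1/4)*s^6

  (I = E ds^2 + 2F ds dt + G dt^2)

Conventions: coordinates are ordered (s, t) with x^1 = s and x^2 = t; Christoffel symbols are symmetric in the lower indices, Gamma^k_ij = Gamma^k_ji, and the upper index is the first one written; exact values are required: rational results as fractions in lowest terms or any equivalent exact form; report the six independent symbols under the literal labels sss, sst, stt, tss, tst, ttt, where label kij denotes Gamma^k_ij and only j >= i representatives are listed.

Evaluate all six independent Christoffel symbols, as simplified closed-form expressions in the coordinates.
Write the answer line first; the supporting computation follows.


Answer: Gamma_sss = (18*s^3*t^2 - 216*s^3*t + 648*s^3)/(s^6 + 9*s^4*t^2 - 108*s^4*t + 324*s^4 + 24*s^3*t + 144*t^2 + 4), Gamma_sst = (9*s^4*t - 54*s^4)/(s^6 + 9*s^4*t^2 - 108*s^4*t + 324*s^4 + 24*s^3*t + 144*t^2 + 4), Gamma_stt = (36*s^2*t - 216*s^2)/(s^6 + 9*s^4*t^2 - 108*s^4*t + 324*s^4 + 24*s^3*t + 144*t^2 + 4), Gamma_tss = (6*s^4*t - 36*s^4 + 72*s*t^2 - 432*s*t)/(s^6 + 9*s^4*t^2 - 108*s^4*t + 324*s^4 + 24*s^3*t + 144*t^2 + 4), Gamma_tst = (3*s^5 + 36*s^2*t)/(s^6 + 9*s^4*t^2 - 108*s^4*t + 324*s^4 + 24*s^3*t + 144*t^2 + 4), Gamma_ttt = (12*s^3 + 144*t)/(s^6 + 9*s^4*t^2 - 108*s^4*t + 324*s^4 + 24*s^3*t + 144*t^2 + 4)

E = 1 + 81*s^4 - 27*s^4*t + (9/4)*s^4*t^2; F = -54*s^2*t + 9*s^2*t^2 - (9/2)*s^5 + (3/4)*s^5*t; G = 1 + 36*t^2 + 6*s^3*t + (1/4)*s^6
Gamma^k_ij = (1/2) g^{kl} (d_i g_jl + d_j g_il - d_l g_ij), with g^inv = (1/(EG-F^2)) [[G, -F], [-F, E]]
first partials: E_s = 324*s^3 - 108*s^3*t + 9*s^3*t^2, E_t = -27*s^4 + (9/2)*s^4*t, F_s = -108*s*t + 18*s*t^2 - (45/2)*s^4 + (15/4)*s^4*t, F_t = -54*s^2 + 18*s^2*t + (3/4)*s^5, G_s = 18*s^2*t + (3/2)*s^5, G_t = 72*t + 6*s^3
D = EG - F^2 = 1 + 36*t^2 + 6*s^3*t + 81*s^4 - 27*s^4*t + (9/4)*s^4*t^2 + (1/4)*s^6
expanded: Gamma^s_ss = (G E_s - 2F F_s + F E_t)/(2D), Gamma^s_st = (G E_t - F G_s)/(2D), Gamma^s_tt = (2G F_t - G G_s - F G_t)/(2D), Gamma^t_ss = (2E F_s - E E_t - F E_s)/(2D), Gamma^t_st = (E G_s - F E_t)/(2D), Gamma^t_tt = (E G_t - 2F F_t + F G_s)/(2D); substitute and cancel common factors


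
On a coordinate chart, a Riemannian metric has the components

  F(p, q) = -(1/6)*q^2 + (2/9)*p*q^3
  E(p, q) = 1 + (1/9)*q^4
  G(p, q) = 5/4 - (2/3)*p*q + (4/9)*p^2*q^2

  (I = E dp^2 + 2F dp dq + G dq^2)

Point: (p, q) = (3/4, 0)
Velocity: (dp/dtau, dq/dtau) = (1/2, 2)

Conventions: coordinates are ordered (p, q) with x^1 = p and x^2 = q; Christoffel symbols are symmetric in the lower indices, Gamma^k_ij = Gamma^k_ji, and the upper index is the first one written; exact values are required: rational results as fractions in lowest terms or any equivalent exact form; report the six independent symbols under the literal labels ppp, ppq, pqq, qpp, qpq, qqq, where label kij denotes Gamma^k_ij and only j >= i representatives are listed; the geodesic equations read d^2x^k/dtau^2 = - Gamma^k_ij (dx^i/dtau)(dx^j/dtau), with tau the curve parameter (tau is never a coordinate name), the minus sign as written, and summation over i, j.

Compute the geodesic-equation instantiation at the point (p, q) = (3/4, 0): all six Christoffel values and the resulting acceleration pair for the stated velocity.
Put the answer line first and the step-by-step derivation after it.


Answer: Gamma_ppp = 0, Gamma_ppq = 0, Gamma_pqq = 0, Gamma_qpp = 0, Gamma_qpq = 0, Gamma_qqq = -1/5; accelerations (d^2p/dtau^2, d^2q/dtau^2) = (0, 4/5)

E = 1, F = 0, G = 5/4 at the point
E_p = 0, E_q = 0, F_p = 0, F_q = 0, G_p = 0, G_q = -1/2
EG - F^2 = 5/4;  g^inv = (4/5) * [[5/4, 0], [0, 1]]
first-kind symbols [ij,l] = (1/2)(d_i g_jl + d_j g_il - d_l g_ij): [pp,p] = E_p/2 = 0, [pp,q] = F_p - E_q/2 = 0, [pq,p] = E_q/2 = 0, [pq,q] = G_p/2 = 0, [qq,p] = F_q - G_p/2 = 0, [qq,q] = G_q/2 = -1/4
Gamma^p_ij = (G*[ij,p] - F*[ij,q])/(EG - F^2), Gamma^q_ij = (E*[ij,q] - F*[ij,p])/(EG - F^2)
Gamma_ppp = 0, Gamma_ppq = 0, Gamma_pqq = 0, Gamma_qpp = 0, Gamma_qpq = 0, Gamma_qqq = -1/5
d^2p/dtau^2 = -(Gamma_ppp*(1/2)^2 + 2*Gamma_ppq*(1/2)*(2) + Gamma_pqq*(2)^2) = 0
d^2q/dtau^2 = -(Gamma_qpp*(1/2)^2 + 2*Gamma_qpq*(1/2)*(2) + Gamma_qqq*(2)^2) = 4/5


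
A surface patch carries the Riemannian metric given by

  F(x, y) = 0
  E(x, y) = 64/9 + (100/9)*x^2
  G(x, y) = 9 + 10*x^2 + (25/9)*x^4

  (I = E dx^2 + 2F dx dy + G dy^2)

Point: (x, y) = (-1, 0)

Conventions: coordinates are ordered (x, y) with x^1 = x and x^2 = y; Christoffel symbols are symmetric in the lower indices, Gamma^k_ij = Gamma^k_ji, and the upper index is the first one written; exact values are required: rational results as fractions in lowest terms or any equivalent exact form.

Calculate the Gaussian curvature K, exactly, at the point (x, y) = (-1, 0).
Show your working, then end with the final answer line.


E = 164/9, F = 0, G = 196/9, EG - F^2 = 32144/81 at the point
E_x = -200/9, E_y = 0, F_x = 0, F_y = 0, G_x = -280/9, G_y = 0
E_yy = 0, F_xy = 0, G_xx = 160/3
Evaluate Brioschi's two determinant matrices M1, M2 and divide by (EG - F^2)^2.
M1 = [[-E_yy/2 + F_xy - G_xx/2, E_x/2, F_x - E_y/2], [F_y - G_x/2, E, F], [G_y/2, F, G]] = [[-80/3, -100/9, 0], [140/9, 164/9, 0], [0, 0, 196/9]]; det M1 = -4970560/729
M2 = [[0, E_y/2, G_x/2], [E_y/2, E, F], [G_x/2, F, G]] = [[0, 0, -140/9], [0, 164/9, 0], [-140/9, 0, 196/9]]; det M2 = -3214400/729
det M1 - det M2 = -1756160/729; K = -1756160/729 / (32144/81)^2 = -180/11767

Answer: K = -180/11767


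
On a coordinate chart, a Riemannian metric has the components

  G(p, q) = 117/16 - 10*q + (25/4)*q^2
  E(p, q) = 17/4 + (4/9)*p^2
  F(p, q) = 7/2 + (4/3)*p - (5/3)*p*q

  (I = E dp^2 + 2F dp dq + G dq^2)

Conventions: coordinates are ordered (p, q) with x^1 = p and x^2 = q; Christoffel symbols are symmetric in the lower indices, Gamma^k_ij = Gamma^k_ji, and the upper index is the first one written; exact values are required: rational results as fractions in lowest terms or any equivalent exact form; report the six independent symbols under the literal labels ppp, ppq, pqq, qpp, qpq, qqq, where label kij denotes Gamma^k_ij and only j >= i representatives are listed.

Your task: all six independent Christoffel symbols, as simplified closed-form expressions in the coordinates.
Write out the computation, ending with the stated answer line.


E = 17/4 + (4/9)*p^2; F = 7/2 + (4/3)*p - (5/3)*p*q; G = 117/16 - 10*q + (25/4)*q^2
Gamma^k_ij = (1/2) g^{kl} (d_i g_jl + d_j g_il - d_l g_ij), with g^inv = (1/(EG-F^2)) [[G, -F], [-F, E]]
first partials: E_p = (8/9)*p, E_q = 0, F_p = 4/3 - (5/3)*q, F_q = -(5/3)*p, G_p = 0, G_q = -10 + (25/2)*q
D = EG - F^2 = 1205/64 - (85/2)*q - (28/3)*p + (425/16)*q^2 + (35/3)*p*q + (53/36)*p^2
expanded: Gamma^p_pp = (G E_p - 2F F_p + F E_q)/(2D), Gamma^p_pq = (G E_q - F G_p)/(2D), Gamma^p_qq = (2G F_q - G G_p - F G_q)/(2D), Gamma^q_pp = (2E F_p - E E_q - F E_p)/(2D), Gamma^q_pq = (E G_p - F E_q)/(2D), Gamma^q_qq = (E G_q - 2F F_q + F G_p)/(2D); substitute and cancel common factors

Answer: Gamma_ppp = (848*p + 3360*q - 2688)/(848*p^2 + 6720*p*q - 5376*p + 15300*q^2 - 24480*q + 10845), Gamma_ppq = 0, Gamma_pqq = (-3180*p - 12600*q + 10080)/(848*p^2 + 6720*p*q - 5376*p + 15300*q^2 - 24480*q + 10845), Gamma_qpp = (-896*p - 4080*q + 3264)/(848*p^2 + 6720*p*q - 5376*p + 15300*q^2 - 24480*q + 10845), Gamma_qpq = 0, Gamma_qqq = (3360*p + 15300*q - 12240)/(848*p^2 + 6720*p*q - 5376*p + 15300*q^2 - 24480*q + 10845)


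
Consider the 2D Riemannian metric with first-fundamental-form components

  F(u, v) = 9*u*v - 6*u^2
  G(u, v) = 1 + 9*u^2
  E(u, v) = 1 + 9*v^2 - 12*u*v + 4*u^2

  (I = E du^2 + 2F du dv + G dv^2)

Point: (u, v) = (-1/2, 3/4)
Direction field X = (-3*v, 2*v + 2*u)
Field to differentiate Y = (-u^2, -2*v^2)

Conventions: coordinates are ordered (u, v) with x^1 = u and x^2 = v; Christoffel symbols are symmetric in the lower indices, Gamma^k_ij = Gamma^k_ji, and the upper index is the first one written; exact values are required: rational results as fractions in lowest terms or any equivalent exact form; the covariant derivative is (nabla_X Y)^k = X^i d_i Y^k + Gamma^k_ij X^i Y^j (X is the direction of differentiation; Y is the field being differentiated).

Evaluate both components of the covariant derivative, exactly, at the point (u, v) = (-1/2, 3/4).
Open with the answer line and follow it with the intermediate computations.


Answer: (nabla_X Y)^u = -111/136, (nabla_X Y)^v = -147/68

E = 185/16, F = -39/8, G = 13/4 at the point
E_u = -13, E_v = 39/2, F_u = 51/4, F_v = -9/2, G_u = -9, G_v = 0
EG - F^2 = 221/16;  g^inv = (16/221) * [[13/4, 39/8], [39/8, 185/16]]
first-kind symbols [ij,l] = (1/2)(d_i g_jl + d_j g_il - d_l g_ij): [uu,u] = E_u/2 = -13/2, [uu,v] = F_u - E_v/2 = 3, [uv,u] = E_v/2 = 39/4, [uv,v] = G_u/2 = -9/2, [vv,u] = F_v - G_u/2 = 0, [vv,v] = G_v/2 = 0
Gamma^u_ij = (G*[ij,u] - F*[ij,v])/(EG - F^2), Gamma^v_ij = (E*[ij,v] - F*[ij,u])/(EG - F^2)
Gamma_uuu = -8/17, Gamma_uuv = 12/17, Gamma_uvv = 0, Gamma_vuu = 48/221, Gamma_vuv = -72/221, Gamma_vvv = 0
X = (-9/4, 1/2), Y = (-1/4, -9/8) at the point


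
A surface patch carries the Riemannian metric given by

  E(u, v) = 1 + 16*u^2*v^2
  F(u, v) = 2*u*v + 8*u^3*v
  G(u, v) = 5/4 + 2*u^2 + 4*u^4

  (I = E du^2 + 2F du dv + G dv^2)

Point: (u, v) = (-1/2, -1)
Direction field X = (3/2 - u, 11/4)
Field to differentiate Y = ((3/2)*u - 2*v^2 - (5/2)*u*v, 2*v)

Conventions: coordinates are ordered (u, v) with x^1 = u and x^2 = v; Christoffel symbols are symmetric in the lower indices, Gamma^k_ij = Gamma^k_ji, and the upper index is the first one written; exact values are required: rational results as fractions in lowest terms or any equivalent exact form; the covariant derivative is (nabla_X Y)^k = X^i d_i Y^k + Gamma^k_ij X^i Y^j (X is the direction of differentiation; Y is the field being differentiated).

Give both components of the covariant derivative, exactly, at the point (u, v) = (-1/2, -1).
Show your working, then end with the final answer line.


E = 5, F = 2, G = 2 at the point
E_u = -16, E_v = -8, F_u = -8, F_v = -2, G_u = -4, G_v = 0
EG - F^2 = 6;  g^inv = (1/6) * [[2, -2], [-2, 5]]
first-kind symbols [ij,l] = (1/2)(d_i g_jl + d_j g_il - d_l g_ij): [uu,u] = E_u/2 = -8, [uu,v] = F_u - E_v/2 = -4, [uv,u] = E_v/2 = -4, [uv,v] = G_u/2 = -2, [vv,u] = F_v - G_u/2 = 0, [vv,v] = G_v/2 = 0
Gamma^u_ij = (G*[ij,u] - F*[ij,v])/(EG - F^2), Gamma^v_ij = (E*[ij,v] - F*[ij,u])/(EG - F^2)
Gamma_uuu = -4/3, Gamma_uuv = -2/3, Gamma_uvv = 0, Gamma_vuu = -2/3, Gamma_vuv = -1/3, Gamma_vvv = 0
X = (2, 11/4), Y = (-4, -2) at the point

Answer: (nabla_X Y)^u = 2069/48, (nabla_X Y)^v = 95/6


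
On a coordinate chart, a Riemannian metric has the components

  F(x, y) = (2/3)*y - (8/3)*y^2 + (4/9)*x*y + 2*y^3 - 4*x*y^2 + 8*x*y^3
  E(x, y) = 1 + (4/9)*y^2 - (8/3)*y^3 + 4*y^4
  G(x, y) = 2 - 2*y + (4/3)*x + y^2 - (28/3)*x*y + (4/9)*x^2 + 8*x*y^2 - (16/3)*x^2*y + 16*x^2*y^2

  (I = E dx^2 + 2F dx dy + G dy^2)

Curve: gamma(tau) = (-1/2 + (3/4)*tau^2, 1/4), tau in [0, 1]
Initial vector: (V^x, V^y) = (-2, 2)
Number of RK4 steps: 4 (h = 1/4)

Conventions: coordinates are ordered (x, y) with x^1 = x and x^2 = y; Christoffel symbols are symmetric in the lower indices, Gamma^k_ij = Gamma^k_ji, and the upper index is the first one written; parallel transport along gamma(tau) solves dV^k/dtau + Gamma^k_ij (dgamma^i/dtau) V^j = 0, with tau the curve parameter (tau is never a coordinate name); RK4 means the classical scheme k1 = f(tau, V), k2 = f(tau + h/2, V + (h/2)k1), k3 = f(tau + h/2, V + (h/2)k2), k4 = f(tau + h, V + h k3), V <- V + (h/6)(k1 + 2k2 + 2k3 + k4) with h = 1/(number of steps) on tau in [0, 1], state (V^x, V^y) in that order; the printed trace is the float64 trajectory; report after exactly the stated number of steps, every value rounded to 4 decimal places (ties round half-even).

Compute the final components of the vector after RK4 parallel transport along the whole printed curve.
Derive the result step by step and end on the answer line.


gamma'(tau) = ((3/2)*tau, 0); f(tau, V)^k = -Gamma^k_ij(gamma(tau)) gamma'^i(tau) V^j; h = 1/4; intermediate values shown to 6 dp
curve data and Christoffel symbols at the stage parameters:
  tau = 0.000000: gamma = (-0.500000, 0.250000), gamma' = (0.000000, 0.000000); Gamma_xxx = 0.000000, Gamma_xxy = -0.007540, Gamma_xyy = 0.022620, Gamma_yxx = 0.000000, Gamma_yxy = -0.165881, Gamma_yyy = 0.497644
  tau = 0.125000: gamma = (-0.488281, 0.250000), gamma' = (0.187500, 0.000000); Gamma_xxx = 0.000000, Gamma_xxy = -0.007569, Gamma_xyy = 0.021644, Gamma_yxx = 0.000000, Gamma_yxy = -0.165818, Gamma_yyy = 0.474135
  tau = 0.250000: gamma = (-0.453125, 0.250000), gamma' = (0.375000, 0.000000); Gamma_xxx = 0.000000, Gamma_xxy = -0.007658, Gamma_xyy = 0.018667, Gamma_yxx = 0.000000, Gamma_yxy = -0.165607, Gamma_yyy = 0.403668
  tau = 0.375000: gamma = (-0.394531, 0.250000), gamma' = (0.562500, 0.000000); Gamma_xxx = 0.000000, Gamma_xxy = -0.007808, Gamma_xyy = 0.013542, Gamma_yxx = 0.000000, Gamma_yxy = -0.165189, Gamma_yyy = 0.286499
  tau = 0.500000: gamma = (-0.312500, 0.250000), gamma' = (0.750000, 0.000000); Gamma_xxx = 0.000000, Gamma_xxy = -0.008022, Gamma_xyy = 0.006017, Gamma_yxx = 0.000000, Gamma_yxy = -0.164452, Gamma_yyy = 0.123339
  tau = 0.625000: gamma = (-0.207031, 0.250000), gamma' = (0.937500, 0.000000); Gamma_xxx = 0.000000, Gamma_xxy = -0.008304, Gamma_xyy = -0.004282, Gamma_yxx = 0.000000, Gamma_yxy = -0.163229, Gamma_yyy = -0.084165
  tau = 0.750000: gamma = (-0.078125, 0.250000), gamma' = (1.125000, 0.000000); Gamma_xxx = 0.000000, Gamma_xxy = -0.008659, Gamma_xyy = -0.017859, Gamma_yxx = 0.000000, Gamma_yxy = -0.161275, Gamma_yyy = -0.332629
  tau = 0.875000: gamma = (0.074219, 0.250000), gamma' = (1.312500, 0.000000); Gamma_xxx = 0.000000, Gamma_xxy = -0.009091, Gamma_xyy = -0.035370, Gamma_yxx = 0.000000, Gamma_yxy = -0.158243, Gamma_yyy = -0.615663
  tau = 1.000000: gamma = (0.250000, 0.250000), gamma' = (1.500000, 0.000000); Gamma_xxx = 0.000000, Gamma_xxy = -0.009604, Gamma_xyy = -0.057623, Gamma_yxx = 0.000000, Gamma_yxy = -0.153661, Gamma_yyy = -0.921969
step 0: V^x = -2.0000, V^y = 2.0000
step 1: k1 = (0.000000, 0.000000), k2 = (0.002839, 0.062182), k3 = (0.002850, 0.062423), k4 = (0.005788, 0.125175); V <- V + (h/6)(k1 + 2k2 + 2k3 + k4): V^x = -1.9993, V^y = 2.0156
step 2: k1 = (0.005788, 0.125174), k2 = (0.008921, 0.188740), k3 = (0.008956, 0.189479), k4 = (0.012412, 0.254445); V <- V + (h/6)(k1 + 2k2 + 2k3 + k4): V^x = -1.9970, V^y = 2.0629
step 3: k1 = (0.012412, 0.254441), k2 = (0.016308, 0.320553), k3 = (0.016372, 0.321818), k4 = (0.020880, 0.388883); V <- V + (h/6)(k1 + 2k2 + 2k3 + k4): V^x = -1.9929, V^y = 2.1433
step 4: k1 = (0.020878, 0.388862), k2 = (0.026154, 0.455239), k3 = (0.026253, 0.456962), k4 = (0.032521, 0.520339); V <- V + (h/6)(k1 + 2k2 + 2k3 + k4): V^x = -1.9863, V^y = 2.2572

Answer: V^x = -1.9863, V^y = 2.2572


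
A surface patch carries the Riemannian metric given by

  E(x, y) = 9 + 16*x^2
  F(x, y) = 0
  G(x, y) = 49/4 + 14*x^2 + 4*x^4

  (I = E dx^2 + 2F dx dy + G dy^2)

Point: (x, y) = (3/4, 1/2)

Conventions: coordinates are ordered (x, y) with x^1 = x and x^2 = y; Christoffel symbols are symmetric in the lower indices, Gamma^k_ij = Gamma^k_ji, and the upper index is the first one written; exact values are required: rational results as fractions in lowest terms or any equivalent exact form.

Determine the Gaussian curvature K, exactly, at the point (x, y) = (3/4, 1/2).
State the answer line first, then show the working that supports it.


Answer: K = -8/333

E = 18, F = 0, G = 1369/64, EG - F^2 = 12321/32 at the point
E_x = 24, E_y = 0, F_x = 0, F_y = 0, G_x = 111/4, G_y = 0
E_yy = 0, F_xy = 0, G_xx = 55
K follows from Brioschi's formula, (det M1 - det M2)/(EG - F^2)^2.
M1 = [[-E_yy/2 + F_xy - G_xx/2, E_x/2, F_x - E_y/2], [F_y - G_x/2, E, F], [G_y/2, F, G]] = [[-55/2, 12, 0], [-111/8, 18, 0], [0, 0, 1369/64]]; det M1 = -899433/128
M2 = [[0, E_y/2, G_x/2], [E_y/2, E, F], [G_x/2, F, G]] = [[0, 0, 111/8], [0, 18, 0], [111/8, 0, 1369/64]]; det M2 = -110889/32
det M1 - det M2 = -455877/128; K = -455877/128 / (12321/32)^2 = -8/333


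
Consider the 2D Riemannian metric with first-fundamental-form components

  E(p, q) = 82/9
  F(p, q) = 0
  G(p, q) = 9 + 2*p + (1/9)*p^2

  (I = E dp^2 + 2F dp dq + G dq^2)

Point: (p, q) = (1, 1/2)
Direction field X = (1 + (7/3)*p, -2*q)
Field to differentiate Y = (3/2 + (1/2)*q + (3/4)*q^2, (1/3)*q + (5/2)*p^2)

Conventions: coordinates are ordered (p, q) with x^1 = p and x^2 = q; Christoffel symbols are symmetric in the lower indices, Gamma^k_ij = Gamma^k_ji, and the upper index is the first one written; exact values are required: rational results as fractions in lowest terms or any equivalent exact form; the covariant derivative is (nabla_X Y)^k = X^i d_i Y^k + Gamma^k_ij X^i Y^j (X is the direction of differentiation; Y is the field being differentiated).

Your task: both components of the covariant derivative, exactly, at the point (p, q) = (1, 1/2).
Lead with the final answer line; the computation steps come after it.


Answer: (nabla_X Y)^p = -455/492, (nabla_X Y)^q = 24521/1440

E = 82/9, F = 0, G = 100/9 at the point
E_p = 0, E_q = 0, F_p = 0, F_q = 0, G_p = 20/9, G_q = 0
EG - F^2 = 8200/81;  g^inv = (81/8200) * [[100/9, 0], [0, 82/9]]
first-kind symbols [ij,l] = (1/2)(d_i g_jl + d_j g_il - d_l g_ij): [pp,p] = E_p/2 = 0, [pp,q] = F_p - E_q/2 = 0, [pq,p] = E_q/2 = 0, [pq,q] = G_p/2 = 10/9, [qq,p] = F_q - G_p/2 = -10/9, [qq,q] = G_q/2 = 0
Gamma^p_ij = (G*[ij,p] - F*[ij,q])/(EG - F^2), Gamma^q_ij = (E*[ij,q] - F*[ij,p])/(EG - F^2)
Gamma_ppp = 0, Gamma_ppq = 0, Gamma_pqq = -5/41, Gamma_qpp = 0, Gamma_qpq = 1/10, Gamma_qqq = 0
X = (10/3, -1), Y = (31/16, 8/3) at the point


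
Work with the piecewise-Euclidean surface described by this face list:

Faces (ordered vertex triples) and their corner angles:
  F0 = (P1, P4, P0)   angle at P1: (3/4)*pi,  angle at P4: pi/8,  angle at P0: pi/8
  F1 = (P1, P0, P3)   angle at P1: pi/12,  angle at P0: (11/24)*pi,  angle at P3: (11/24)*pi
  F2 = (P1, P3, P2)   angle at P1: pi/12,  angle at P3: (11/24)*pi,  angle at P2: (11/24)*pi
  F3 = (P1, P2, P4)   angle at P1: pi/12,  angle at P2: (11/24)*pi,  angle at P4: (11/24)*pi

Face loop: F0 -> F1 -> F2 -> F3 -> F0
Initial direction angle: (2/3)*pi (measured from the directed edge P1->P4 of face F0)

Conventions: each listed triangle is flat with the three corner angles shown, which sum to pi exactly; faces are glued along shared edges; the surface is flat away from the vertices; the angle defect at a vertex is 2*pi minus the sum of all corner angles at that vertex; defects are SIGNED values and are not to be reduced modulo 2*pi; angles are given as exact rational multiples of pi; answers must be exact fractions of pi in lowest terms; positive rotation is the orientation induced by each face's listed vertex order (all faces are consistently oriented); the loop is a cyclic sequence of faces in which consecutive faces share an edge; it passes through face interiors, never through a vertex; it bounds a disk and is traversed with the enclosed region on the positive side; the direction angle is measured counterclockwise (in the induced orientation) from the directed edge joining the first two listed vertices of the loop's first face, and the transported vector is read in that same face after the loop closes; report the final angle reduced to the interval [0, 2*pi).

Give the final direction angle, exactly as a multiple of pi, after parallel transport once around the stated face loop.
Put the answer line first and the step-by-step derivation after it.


Answer: final direction angle = (5/3)*pi

enclosed vertex P1: corner angles sum to pi, defect = 2*pi - pi = pi
final direction = starting direction + enclosed defect total, reduced mod 2*pi (induced orientation)
final angle = (2/3)*pi + pi = (5/3)*pi (mod 2*pi)


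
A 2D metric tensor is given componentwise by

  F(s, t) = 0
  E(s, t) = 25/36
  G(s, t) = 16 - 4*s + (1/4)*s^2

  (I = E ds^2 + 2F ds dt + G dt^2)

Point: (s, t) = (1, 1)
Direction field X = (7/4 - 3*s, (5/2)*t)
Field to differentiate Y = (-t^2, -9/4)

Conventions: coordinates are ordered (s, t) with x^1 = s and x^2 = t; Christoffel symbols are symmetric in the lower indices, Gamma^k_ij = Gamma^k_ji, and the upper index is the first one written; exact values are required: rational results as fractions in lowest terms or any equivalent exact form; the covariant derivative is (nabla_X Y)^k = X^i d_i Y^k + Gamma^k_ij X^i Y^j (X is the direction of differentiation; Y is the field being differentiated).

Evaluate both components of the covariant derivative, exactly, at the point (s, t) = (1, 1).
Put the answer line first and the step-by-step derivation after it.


Answer: (nabla_X Y)^s = -767/40, (nabla_X Y)^t = -5/112

E = 25/36, F = 0, G = 49/4 at the point
E_s = 0, E_t = 0, F_s = 0, F_t = 0, G_s = -7/2, G_t = 0
EG - F^2 = 1225/144;  g^inv = (144/1225) * [[49/4, 0], [0, 25/36]]
first-kind symbols [ij,l] = (1/2)(d_i g_jl + d_j g_il - d_l g_ij): [ss,s] = E_s/2 = 0, [ss,t] = F_s - E_t/2 = 0, [st,s] = E_t/2 = 0, [st,t] = G_s/2 = -7/4, [tt,s] = F_t - G_s/2 = 7/4, [tt,t] = G_t/2 = 0
Gamma^s_ij = (G*[ij,s] - F*[ij,t])/(EG - F^2), Gamma^t_ij = (E*[ij,t] - F*[ij,s])/(EG - F^2)
Gamma_sss = 0, Gamma_sst = 0, Gamma_stt = 63/25, Gamma_tss = 0, Gamma_tst = -1/7, Gamma_ttt = 0
X = (-5/4, 5/2), Y = (-1, -9/4) at the point


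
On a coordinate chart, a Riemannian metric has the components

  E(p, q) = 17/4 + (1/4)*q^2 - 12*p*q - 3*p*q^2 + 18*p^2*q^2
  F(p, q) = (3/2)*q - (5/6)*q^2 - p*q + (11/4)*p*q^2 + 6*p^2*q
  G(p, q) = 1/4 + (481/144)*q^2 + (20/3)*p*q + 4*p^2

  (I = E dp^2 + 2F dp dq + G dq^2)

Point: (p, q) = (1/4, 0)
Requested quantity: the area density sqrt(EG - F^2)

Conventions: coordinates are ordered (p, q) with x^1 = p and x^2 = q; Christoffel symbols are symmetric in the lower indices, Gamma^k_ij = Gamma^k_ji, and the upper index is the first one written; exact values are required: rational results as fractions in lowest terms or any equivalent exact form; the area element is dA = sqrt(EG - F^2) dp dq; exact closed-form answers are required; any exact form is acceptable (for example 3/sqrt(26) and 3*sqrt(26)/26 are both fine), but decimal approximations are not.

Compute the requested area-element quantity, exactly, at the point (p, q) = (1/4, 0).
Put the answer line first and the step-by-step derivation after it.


Answer: sqrt(EG - F^2) = sqrt(34)/4

E = 17/4, F = 0, G = 1/2; EG - F^2 = 17/8


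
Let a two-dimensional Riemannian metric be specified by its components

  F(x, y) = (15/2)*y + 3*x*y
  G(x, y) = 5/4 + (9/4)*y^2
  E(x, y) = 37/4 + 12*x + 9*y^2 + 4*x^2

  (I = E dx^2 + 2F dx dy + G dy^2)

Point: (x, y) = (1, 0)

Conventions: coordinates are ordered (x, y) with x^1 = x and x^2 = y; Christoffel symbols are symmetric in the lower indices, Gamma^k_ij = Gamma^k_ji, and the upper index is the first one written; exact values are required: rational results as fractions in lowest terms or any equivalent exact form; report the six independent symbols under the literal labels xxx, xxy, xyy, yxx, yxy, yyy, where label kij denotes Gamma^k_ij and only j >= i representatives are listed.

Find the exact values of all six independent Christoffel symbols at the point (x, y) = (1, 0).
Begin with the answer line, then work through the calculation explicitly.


Answer: Gamma_xxx = 40/101, Gamma_xxy = 0, Gamma_xyy = 42/101, Gamma_yxx = 0, Gamma_yxy = 0, Gamma_yyy = 0

E = 101/4, F = 0, G = 5/4 at the point
E_x = 20, E_y = 0, F_x = 0, F_y = 21/2, G_x = 0, G_y = 0
EG - F^2 = 505/16;  g^inv = (16/505) * [[5/4, 0], [0, 101/4]]
first-kind symbols [ij,l] = (1/2)(d_i g_jl + d_j g_il - d_l g_ij): [xx,x] = E_x/2 = 10, [xx,y] = F_x - E_y/2 = 0, [xy,x] = E_y/2 = 0, [xy,y] = G_x/2 = 0, [yy,x] = F_y - G_x/2 = 21/2, [yy,y] = G_y/2 = 0
Gamma^x_ij = (G*[ij,x] - F*[ij,y])/(EG - F^2), Gamma^y_ij = (E*[ij,y] - F*[ij,x])/(EG - F^2)


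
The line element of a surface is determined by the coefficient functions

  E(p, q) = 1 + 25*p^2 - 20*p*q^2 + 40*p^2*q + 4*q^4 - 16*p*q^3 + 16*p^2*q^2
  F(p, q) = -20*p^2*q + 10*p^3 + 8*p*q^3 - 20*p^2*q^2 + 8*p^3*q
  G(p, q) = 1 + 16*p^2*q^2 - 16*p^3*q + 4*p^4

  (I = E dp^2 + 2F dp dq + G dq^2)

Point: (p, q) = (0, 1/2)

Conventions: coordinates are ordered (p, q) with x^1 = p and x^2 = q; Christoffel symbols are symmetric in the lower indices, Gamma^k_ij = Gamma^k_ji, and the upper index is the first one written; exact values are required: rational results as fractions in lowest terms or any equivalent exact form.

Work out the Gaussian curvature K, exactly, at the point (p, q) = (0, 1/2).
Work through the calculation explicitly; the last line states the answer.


E = 5/4, F = 0, G = 1, EG - F^2 = 5/4 at the point
E_p = -7, E_q = 2, F_p = 1, F_q = 0, G_p = 0, G_q = 0
E_qq = 12, F_pq = 6, G_pp = 8
Evaluate Brioschi's two determinant matrices M1, M2 and divide by (EG - F^2)^2.
M1 = [[-E_qq/2 + F_pq - G_pp/2, E_p/2, F_p - E_q/2], [F_q - G_p/2, E, F], [G_q/2, F, G]] = [[-4, -7/2, 0], [0, 5/4, 0], [0, 0, 1]]; det M1 = -5
M2 = [[0, E_q/2, G_p/2], [E_q/2, E, F], [G_p/2, F, G]] = [[0, 1, 0], [1, 5/4, 0], [0, 0, 1]]; det M2 = -1
det M1 - det M2 = -4; K = -4 / (5/4)^2 = -64/25

Answer: K = -64/25


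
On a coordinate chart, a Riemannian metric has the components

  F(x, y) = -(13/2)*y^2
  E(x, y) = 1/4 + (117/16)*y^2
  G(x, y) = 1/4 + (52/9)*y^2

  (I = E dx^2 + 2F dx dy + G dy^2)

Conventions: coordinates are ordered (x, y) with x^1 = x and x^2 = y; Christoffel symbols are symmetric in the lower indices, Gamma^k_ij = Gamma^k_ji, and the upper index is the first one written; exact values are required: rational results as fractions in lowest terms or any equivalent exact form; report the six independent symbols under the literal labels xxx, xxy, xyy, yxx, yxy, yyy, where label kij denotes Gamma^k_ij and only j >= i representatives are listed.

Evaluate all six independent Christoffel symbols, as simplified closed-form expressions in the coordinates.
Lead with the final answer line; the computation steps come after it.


Answer: Gamma_xxx = -27378*y^3/(1885*y^2 + 36), Gamma_xxy = (24336*y^3 + 1053*y)/(1885*y^2 + 36), Gamma_xyy = (-21632*y^3 - 1872*y)/(1885*y^2 + 36), Gamma_yxx = (-123201*y^3 - 4212*y)/(7540*y^2 + 144), Gamma_yxy = 27378*y^3/(1885*y^2 + 36), Gamma_yyy = (-24336*y^3 + 832*y)/(1885*y^2 + 36)

E = 1/4 + (117/16)*y^2; F = -(13/2)*y^2; G = 1/4 + (52/9)*y^2
Gamma^k_ij = (1/2) g^{kl} (d_i g_jl + d_j g_il - d_l g_ij), with g^inv = (1/(EG-F^2)) [[G, -F], [-F, E]]
first partials: E_x = 0, E_y = (117/8)*y, F_x = 0, F_y = -13*y, G_x = 0, G_y = (104/9)*y
D = EG - F^2 = 1/16 + (1885/576)*y^2
expanded: Gamma^x_xx = (G E_x - 2F F_x + F E_y)/(2D), Gamma^x_xy = (G E_y - F G_x)/(2D), Gamma^x_yy = (2G F_y - G G_x - F G_y)/(2D), Gamma^y_xx = (2E F_x - E E_y - F E_x)/(2D), Gamma^y_xy = (E G_x - F E_y)/(2D), Gamma^y_yy = (E G_y - 2F F_y + F G_x)/(2D); substitute and cancel common factors
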